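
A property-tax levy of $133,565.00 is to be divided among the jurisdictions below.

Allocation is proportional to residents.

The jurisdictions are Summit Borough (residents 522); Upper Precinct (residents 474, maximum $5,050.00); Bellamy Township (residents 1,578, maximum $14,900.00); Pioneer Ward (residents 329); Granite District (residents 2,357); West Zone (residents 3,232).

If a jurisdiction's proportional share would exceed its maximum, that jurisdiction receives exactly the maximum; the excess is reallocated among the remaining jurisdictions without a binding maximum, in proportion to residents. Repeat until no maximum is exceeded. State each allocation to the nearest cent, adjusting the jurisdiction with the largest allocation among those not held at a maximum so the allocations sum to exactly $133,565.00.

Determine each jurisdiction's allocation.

Sum of residents: 8,492.
Proportional shares (ignoring caps): Summit Borough 8,210.1896; Upper Precinct 7,455.2296; Bellamy Township 24,819.3088; Pioneer Ward 5,174.6214; Granite District 37,071.6798; West Zone 50,833.9708.
Held at cap: Upper Precinct ($5,050.00), Bellamy Township ($14,900.00); residual $113,615.00 reallocated over remaining residents 6,440.
Remaining shares: Summit Borough 9,209.1661 → $9,209.17; Pioneer Ward 5,804.2446 → $5,804.24; Granite District 41,582.3843 → $41,582.38; West Zone 57,019.20497 → $57,019.20.
Rounding difference +$0.01 applied to West Zone → $57,019.21.

Summit Borough: $9,209.17; Upper Precinct: $5,050.00; Bellamy Township: $14,900.00; Pioneer Ward: $5,804.24; Granite District: $41,582.38; West Zone: $57,019.21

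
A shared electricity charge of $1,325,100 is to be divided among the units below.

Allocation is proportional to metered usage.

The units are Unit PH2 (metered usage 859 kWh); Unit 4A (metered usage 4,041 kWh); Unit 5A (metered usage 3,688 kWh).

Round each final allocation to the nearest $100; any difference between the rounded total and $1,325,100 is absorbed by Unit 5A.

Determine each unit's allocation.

Total metered usage = 8,588.
Proportional shares: Unit PH2 859/8,588 × $1,325,100 = 132,540.86; Unit 4A 4,041/8,588 × $1,325,100 = 623,512.94; Unit 5A 3,688/8,588 × $1,325,100 = 569,046.20.
Rounded to nearest $100: Unit PH2 $132,500; Unit 4A $623,500; Unit 5A $569,000. Sum = $1,325,000.
Difference $1,325,100 − $1,325,000 = +$100 applied to Unit 5A: Unit 5A becomes $569,100.

Unit PH2: $132,500 | Unit 4A: $623,500 | Unit 5A: $569,100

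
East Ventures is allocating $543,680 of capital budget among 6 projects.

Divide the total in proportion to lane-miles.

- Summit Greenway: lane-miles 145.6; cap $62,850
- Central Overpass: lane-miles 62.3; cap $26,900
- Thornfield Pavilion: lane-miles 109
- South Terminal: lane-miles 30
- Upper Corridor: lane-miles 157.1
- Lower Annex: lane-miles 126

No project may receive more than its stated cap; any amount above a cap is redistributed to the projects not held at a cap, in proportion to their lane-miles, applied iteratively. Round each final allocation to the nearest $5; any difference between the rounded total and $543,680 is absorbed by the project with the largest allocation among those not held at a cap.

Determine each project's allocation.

Summit Greenway: $62,850 | Central Overpass: $26,900 | Thornfield Pavilion: $117,220 | South Terminal: $32,260 | Upper Corridor: $168,950 | Lower Annex: $135,500

Lane-miles total: 630.
Unconstrained shares: Summit Greenway 125,650.49; Central Overpass 53,763.91; Thornfield Pavilion 94,065.27; South Terminal 25,889.52; Upper Corridor 135,574.81; Lower Annex 108,736.00.
Cap binds for Summit Greenway ($62,850), Central Overpass ($26,900); balance $453,930 reallocated over remaining lane-miles 422.1.
Remaining shares: Thornfield Pavilion 117,219.55 → $117,220; South Terminal 32,262.26 → $32,260; Upper Corridor 168,946.70 → $168,945; Lower Annex 135,501.49 → $135,500.
Rounding difference +$5 applied to Upper Corridor → $168,950.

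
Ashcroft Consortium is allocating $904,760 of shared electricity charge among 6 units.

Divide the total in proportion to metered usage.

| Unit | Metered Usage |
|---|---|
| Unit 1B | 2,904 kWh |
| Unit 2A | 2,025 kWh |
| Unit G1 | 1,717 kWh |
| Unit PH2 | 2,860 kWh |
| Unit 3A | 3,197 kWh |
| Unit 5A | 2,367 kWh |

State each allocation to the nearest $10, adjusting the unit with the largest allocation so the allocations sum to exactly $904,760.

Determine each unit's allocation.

Total metered usage = 15,070.
Raw shares: Unit 1B 2,904/15,070 × $904,760 = 174,347.91; Unit 2A 2,025/15,070 × $904,760 = 121,575.25; Unit G1 1,717/15,070 × $904,760 = 103,083.80; Unit PH2 2,860/15,070 × $904,760 = 171,706.28; Unit 3A 3,197/15,070 × $904,760 = 191,938.80; Unit 5A 2,367/15,070 × $904,760 = 142,107.96.
At nearest $10: Unit 1B $174,350; Unit 2A $121,580; Unit G1 $103,080; Unit PH2 $171,710; Unit 3A $191,940; Unit 5A $142,110. Sum = $904,770.
Difference $904,760 − $904,770 = −$10 applied to largest allocation (Unit 3A): Unit 3A becomes $191,930.

Unit 1B: $174,350 | Unit 2A: $121,580 | Unit G1: $103,080 | Unit PH2: $171,710 | Unit 3A: $191,930 | Unit 5A: $142,110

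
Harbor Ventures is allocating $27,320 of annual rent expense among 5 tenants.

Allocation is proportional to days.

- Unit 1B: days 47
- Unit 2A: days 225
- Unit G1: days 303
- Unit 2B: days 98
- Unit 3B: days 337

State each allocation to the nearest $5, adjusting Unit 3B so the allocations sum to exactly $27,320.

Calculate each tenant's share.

Sum of days: 1,010.
Pro-rata amounts: Unit 1B 47/1,010 × $27,320 = 1,271.33; Unit 2A 225/1,010 × $27,320 = 6,086.14; Unit G1 303/1,010 × $27,320 = 8,196.00; Unit 2B 98/1,010 × $27,320 = 2,650.85; Unit 3B 337/1,010 × $27,320 = 9,115.68.
Rounded to nearest $5: Unit 1B $1,270; Unit 2A $6,085; Unit G1 $8,195; Unit 2B $2,650; Unit 3B $9,115. Sum = $27,315.
Difference $27,320 − $27,315 = +$5 applied to Unit 3B: Unit 3B becomes $9,120.

Unit 1B: $1,270 | Unit 2A: $6,085 | Unit G1: $8,195 | Unit 2B: $2,650 | Unit 3B: $9,120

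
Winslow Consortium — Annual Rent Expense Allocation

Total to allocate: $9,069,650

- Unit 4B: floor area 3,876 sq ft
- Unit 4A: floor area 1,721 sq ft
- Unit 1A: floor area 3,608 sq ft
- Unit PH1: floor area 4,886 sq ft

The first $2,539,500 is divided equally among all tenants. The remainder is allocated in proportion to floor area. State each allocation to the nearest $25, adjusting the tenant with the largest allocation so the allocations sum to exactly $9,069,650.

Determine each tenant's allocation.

Unit 4B: $2,431,125 · Unit 4A: $1,432,425 · Unit 1A: $2,306,925 · Unit PH1: $2,899,175

Equal tier: $2,539,500 ÷ 4 = $634,875 apiece.
Remainder $6,530,150 by floor area (total 14,091): Unit 4B 1,796,243.09 → $1,796,250; Unit 4A 797,557.88 → $797,550; Unit 1A 1,672,044.65 → $1,672,050; Unit PH1 2,264,304.37 → $2,264,300.
Totals: Unit 4B $634,875 + $1,796,250 = $2,431,125; Unit 4A $634,875 + $797,550 = $1,432,425; Unit 1A $634,875 + $1,672,050 = $2,306,925; Unit PH1 $634,875 + $2,264,300 = $2,899,175.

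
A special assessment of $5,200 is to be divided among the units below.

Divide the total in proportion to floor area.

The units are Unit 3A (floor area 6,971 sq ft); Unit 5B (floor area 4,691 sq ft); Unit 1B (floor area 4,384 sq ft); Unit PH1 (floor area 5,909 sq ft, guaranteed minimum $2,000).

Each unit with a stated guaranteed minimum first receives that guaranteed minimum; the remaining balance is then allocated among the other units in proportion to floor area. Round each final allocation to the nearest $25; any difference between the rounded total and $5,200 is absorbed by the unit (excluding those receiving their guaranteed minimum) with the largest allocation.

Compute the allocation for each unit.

Guaranteed amounts: Unit PH1 $2,000. Residual $3,200.
Residual split over remaining floor area 16,046: Unit 3A 1,390.20 → $1,400; Unit 5B 935.51 → $925; Unit 1B 874.29 → $875.

Unit 3A: $1,400; Unit 5B: $925; Unit 1B: $875; Unit PH1: $2,000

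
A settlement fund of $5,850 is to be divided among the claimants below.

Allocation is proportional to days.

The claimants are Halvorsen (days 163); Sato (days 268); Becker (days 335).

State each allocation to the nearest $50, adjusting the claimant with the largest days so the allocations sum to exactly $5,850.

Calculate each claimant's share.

Halvorsen: $1,250; Sato: $2,050; Becker: $2,550

Sum of days: 163 + 268 + 335 = 766.
Unrounded shares: Halvorsen 1,244.84; Sato 2,046.74; Becker 2,558.42.
Rounded to nearest $50: Halvorsen $1,250; Sato $2,050; Becker $2,550. Sum = $5,850.
No rounding difference to absorb.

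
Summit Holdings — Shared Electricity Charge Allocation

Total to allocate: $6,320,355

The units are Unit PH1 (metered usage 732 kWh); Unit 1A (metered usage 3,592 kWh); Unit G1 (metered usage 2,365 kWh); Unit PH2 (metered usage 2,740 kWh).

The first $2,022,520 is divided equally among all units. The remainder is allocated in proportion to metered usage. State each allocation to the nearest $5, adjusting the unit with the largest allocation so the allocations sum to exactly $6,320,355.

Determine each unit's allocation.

Equal tier: $2,022,520 ÷ 4 = $505,630 apiece.
Remainder $4,297,835 by metered usage (total 9,429): Unit PH1 333,653.11 → $333,655; Unit 1A 1,637,270.48 → $1,637,270; Unit G1 1,077,991.28 → $1,077,990; Unit PH2 1,248,920.13 → $1,248,920.
Totals: Unit PH1 $505,630 + $333,655 = $839,285; Unit 1A $505,630 + $1,637,270 = $2,142,900; Unit G1 $505,630 + $1,077,990 = $1,583,620; Unit PH2 $505,630 + $1,248,920 = $1,754,550.

Unit PH1: $839,285 | Unit 1A: $2,142,900 | Unit G1: $1,583,620 | Unit PH2: $1,754,550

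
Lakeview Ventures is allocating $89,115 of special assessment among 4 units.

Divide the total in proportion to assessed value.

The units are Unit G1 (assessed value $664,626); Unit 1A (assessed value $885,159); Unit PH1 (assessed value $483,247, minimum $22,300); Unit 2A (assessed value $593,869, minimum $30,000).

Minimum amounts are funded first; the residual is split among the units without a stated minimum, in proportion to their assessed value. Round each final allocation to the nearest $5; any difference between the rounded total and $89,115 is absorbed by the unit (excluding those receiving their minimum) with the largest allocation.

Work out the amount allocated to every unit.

Unit G1: $15,790 | Unit 1A: $21,025 | Unit PH1: $22,300 | Unit 2A: $30,000

Minimums first: Unit PH1 $22,300; Unit 2A $30,000. Residual $36,815.
Residual split over remaining assessed value 1,549,785: Unit G1 15,788.13 → $15,790; Unit 1A 21,026.87 → $21,025.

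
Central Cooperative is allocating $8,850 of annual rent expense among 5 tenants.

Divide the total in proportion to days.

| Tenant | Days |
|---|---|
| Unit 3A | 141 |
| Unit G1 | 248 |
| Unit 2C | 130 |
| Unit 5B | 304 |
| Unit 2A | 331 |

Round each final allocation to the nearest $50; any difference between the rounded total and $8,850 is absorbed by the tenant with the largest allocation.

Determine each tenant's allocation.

Total days = 1,154.
Unrounded shares: Unit 3A 141/1,154 × $8,850 = 1,081.33; Unit G1 248/1,154 × $8,850 = 1,901.91; Unit 2C 130/1,154 × $8,850 = 996.97; Unit 5B 304/1,154 × $8,850 = 2,331.37; Unit 2A 331/1,154 × $8,850 = 2,538.43.
Rounded to nearest $50: Unit 3A $1,100; Unit G1 $1,900; Unit 2C $1,000; Unit 5B $2,350; Unit 2A $2,550. Sum = $8,900.
Difference $8,850 − $8,900 = −$50 applied to largest allocation (Unit 2A): Unit 2A becomes $2,500.

Unit 3A: $1,100 | Unit G1: $1,900 | Unit 2C: $1,000 | Unit 5B: $2,350 | Unit 2A: $2,500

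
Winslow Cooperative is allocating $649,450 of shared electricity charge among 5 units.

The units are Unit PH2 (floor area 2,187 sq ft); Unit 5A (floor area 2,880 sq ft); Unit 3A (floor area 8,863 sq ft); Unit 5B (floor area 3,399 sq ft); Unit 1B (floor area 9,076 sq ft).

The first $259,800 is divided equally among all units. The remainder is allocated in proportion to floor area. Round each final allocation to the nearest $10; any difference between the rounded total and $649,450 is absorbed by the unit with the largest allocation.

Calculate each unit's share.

First tranche $259,800 split equally: $51,960 each.
Remainder $389,650 by floor area (total 26,405): Unit PH2 32,272.85 → $32,270; Unit 5A 42,499.22 → $42,500; Unit 3A 130,788.41 → $130,790; Unit 5B 50,157.94 → $50,160; Unit 1B 133,931.58 → $133,930.
Totals: Unit PH2 $51,960 + $32,270 = $84,230; Unit 5A $51,960 + $42,500 = $94,460; Unit 3A $51,960 + $130,790 = $182,750; Unit 5B $51,960 + $50,160 = $102,120; Unit 1B $51,960 + $133,930 = $185,890.

Unit PH2: $84,230 · Unit 5A: $94,460 · Unit 3A: $182,750 · Unit 5B: $102,120 · Unit 1B: $185,890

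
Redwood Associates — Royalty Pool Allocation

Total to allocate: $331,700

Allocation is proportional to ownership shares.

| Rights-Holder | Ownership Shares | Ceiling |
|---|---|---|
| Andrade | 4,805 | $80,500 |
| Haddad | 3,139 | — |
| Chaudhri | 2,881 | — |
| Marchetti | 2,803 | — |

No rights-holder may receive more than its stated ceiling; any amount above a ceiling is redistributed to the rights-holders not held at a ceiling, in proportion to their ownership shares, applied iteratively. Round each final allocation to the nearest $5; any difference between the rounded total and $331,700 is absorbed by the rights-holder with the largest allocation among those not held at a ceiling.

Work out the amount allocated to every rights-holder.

Andrade: $80,500 · Haddad: $89,370 · Chaudhri: $82,025 · Marchetti: $79,805

Sum of ownership shares: 13,628.
Unconstrained shares: Andrade 116,951.75; Haddad 76,401.99; Chaudhri 70,122.37; Marchetti 68,223.88.
Capped: Andrade ($80,500); remaining pool $251,200 reallocated over remaining ownership shares 8,823.
Redistributed shares: Haddad 89,370.60 → $89,370; Chaudhri 82,025.07 → $82,025; Marchetti 79,804.33 → $79,805.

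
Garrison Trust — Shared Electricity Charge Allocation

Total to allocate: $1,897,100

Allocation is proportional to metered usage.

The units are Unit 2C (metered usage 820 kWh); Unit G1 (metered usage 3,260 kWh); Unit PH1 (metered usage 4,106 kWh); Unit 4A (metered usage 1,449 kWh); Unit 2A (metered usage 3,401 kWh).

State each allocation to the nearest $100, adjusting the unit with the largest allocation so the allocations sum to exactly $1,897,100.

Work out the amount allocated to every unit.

Metered usage total: 13,036.
Proportional shares: Unit 2C 820/13,036 × $1,897,100 = 119,332.77; Unit G1 3,260/13,036 × $1,897,100 = 474,420.53; Unit PH1 4,106/13,036 × $1,897,100 = 597,537.02; Unit 4A 1,449/13,036 × $1,897,100 = 210,869.74; Unit 2A 3,401/13,036 × $1,897,100 = 494,939.94.
Rounded to nearest $100: Unit 2C $119,300; Unit G1 $474,400; Unit PH1 $597,500; Unit 4A $210,900; Unit 2A $494,900. Sum = $1,897,000.
Difference $1,897,100 − $1,897,000 = +$100 applied to largest allocation (Unit PH1): Unit PH1 becomes $597,600.

Unit 2C: $119,300 · Unit G1: $474,400 · Unit PH1: $597,600 · Unit 4A: $210,900 · Unit 2A: $494,900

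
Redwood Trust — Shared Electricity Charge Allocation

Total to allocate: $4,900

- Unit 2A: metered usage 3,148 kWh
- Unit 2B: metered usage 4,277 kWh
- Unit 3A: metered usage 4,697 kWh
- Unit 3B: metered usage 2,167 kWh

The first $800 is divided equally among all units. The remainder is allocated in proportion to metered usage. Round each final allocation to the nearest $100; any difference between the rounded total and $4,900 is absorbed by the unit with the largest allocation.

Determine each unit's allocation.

$800 shared equally gives $200 per unit.
Remainder $4,100 by metered usage (total 14,289): Unit 2A 903.27 → $900; Unit 2B 1,227.22 → $1,200; Unit 3A 1,347.73 → $1,300; Unit 3B 621.79 → $600.
Rounding difference +$100 on remainder applied to Unit 3A.
Totals: Unit 2A $200 + $900 = $1,100; Unit 2B $200 + $1,200 = $1,400; Unit 3A $200 + $1,400 = $1,600; Unit 3B $200 + $600 = $800.

Unit 2A: $1,100; Unit 2B: $1,400; Unit 3A: $1,600; Unit 3B: $800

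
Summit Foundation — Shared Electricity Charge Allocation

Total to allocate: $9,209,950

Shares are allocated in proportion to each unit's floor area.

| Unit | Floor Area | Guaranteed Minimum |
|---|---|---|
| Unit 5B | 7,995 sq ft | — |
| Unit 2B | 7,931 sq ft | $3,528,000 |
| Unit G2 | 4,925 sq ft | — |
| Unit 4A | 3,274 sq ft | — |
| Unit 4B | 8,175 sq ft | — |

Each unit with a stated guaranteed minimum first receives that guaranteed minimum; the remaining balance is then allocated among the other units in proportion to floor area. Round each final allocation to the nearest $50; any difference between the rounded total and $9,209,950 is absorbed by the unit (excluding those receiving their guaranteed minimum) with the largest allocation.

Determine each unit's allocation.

Fund the minimums — Unit 2B $3,528,000. Residual $5,681,950.
Residual split over remaining floor area 24,369: Unit 5B 1,864,138.46 → $1,864,150; Unit G2 1,148,327.95 → $1,148,350; Unit 4A 763,375.78 → $763,400; Unit 4B 1,906,107.81 → $1,906,100.
Rounding difference −$50 applied to Unit 4B → $1,906,050.

Unit 5B: $1,864,150 · Unit 2B: $3,528,000 · Unit G2: $1,148,350 · Unit 4A: $763,400 · Unit 4B: $1,906,050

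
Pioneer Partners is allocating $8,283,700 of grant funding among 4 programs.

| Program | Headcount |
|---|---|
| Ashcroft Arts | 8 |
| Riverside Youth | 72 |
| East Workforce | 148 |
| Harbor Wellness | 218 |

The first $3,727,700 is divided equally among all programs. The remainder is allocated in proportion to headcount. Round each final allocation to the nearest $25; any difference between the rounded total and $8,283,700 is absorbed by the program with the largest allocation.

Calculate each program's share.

Ashcroft Arts: $1,013,650 | Riverside Youth: $1,667,425 | East Workforce: $2,443,775 | Harbor Wellness: $3,158,850

$3,727,700 shared equally gives $931,925 per program.
Remainder $4,556,000 by headcount (total 446): Ashcroft Arts 81,721.97 → $81,725; Riverside Youth 735,497.76 → $735,500; East Workforce 1,511,856.50 → $1,511,850; Harbor Wellness 2,226,923.77 → $2,226,925.
Totals: Ashcroft Arts $931,925 + $81,725 = $1,013,650; Riverside Youth $931,925 + $735,500 = $1,667,425; East Workforce $931,925 + $1,511,850 = $2,443,775; Harbor Wellness $931,925 + $2,226,925 = $3,158,850.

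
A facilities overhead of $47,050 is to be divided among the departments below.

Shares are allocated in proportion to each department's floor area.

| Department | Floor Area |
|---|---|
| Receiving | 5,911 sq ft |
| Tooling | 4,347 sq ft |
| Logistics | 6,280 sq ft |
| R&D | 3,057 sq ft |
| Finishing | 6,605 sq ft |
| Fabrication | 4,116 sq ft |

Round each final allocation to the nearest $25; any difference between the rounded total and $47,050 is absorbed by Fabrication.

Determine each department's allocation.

Combined floor area = 30,316.
Raw shares: Receiving 5,911/30,316 × $47,050 = 9,173.79; Tooling 4,347/30,316 × $47,050 = 6,746.48; Logistics 6,280/30,316 × $47,050 = 9,746.47; R&D 3,057/30,316 × $47,050 = 4,744.42; Finishing 6,605/30,316 × $47,050 = 10,250.87; Fabrication 4,116/30,316 × $47,050 = 6,387.97.
At nearest $25: Receiving $9,175; Tooling $6,750; Logistics $9,750; R&D $4,750; Finishing $10,250; Fabrication $6,400. Sum = $47,075.
Difference $47,050 − $47,075 = −$25 applied to Fabrication: Fabrication becomes $6,375.

Receiving: $9,175 | Tooling: $6,750 | Logistics: $9,750 | R&D: $4,750 | Finishing: $10,250 | Fabrication: $6,375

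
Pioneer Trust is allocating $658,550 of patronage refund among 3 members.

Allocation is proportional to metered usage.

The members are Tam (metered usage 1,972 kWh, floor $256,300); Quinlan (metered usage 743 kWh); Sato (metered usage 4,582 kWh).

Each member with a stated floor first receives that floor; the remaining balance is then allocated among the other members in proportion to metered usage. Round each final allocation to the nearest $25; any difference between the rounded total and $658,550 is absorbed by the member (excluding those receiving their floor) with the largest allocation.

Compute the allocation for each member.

Guaranteed amounts: Tam $256,300. Remaining pool $402,250.
Remaining pool split over remaining metered usage 5,325: Quinlan 56,126.15 → $56,125; Sato 346,123.85 → $346,125.

Tam: $256,300 | Quinlan: $56,125 | Sato: $346,125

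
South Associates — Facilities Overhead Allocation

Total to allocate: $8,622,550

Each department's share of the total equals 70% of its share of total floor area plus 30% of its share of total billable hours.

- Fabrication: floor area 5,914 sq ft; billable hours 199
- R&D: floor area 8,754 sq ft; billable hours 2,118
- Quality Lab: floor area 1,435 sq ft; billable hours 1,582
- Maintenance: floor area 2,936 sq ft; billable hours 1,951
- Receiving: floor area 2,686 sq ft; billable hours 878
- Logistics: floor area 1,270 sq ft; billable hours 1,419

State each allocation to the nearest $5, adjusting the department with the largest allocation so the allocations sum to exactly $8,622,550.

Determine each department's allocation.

Floor area total 22,995; billable hours total 8,147.
Blended shares (70% floor area + 30% billable hours): Fabrication 0.1874; R&D 0.3445; Quality Lab 0.1019; Maintenance 0.1612; Receiving 0.1141; Logistics 0.0909.
Pro-rata amounts: Fabrication 1,615,506.24; R&D 2,970,260.82; Quality Lab 878,965.34; Maintenance 1,390,113.26; Receiving 983,802.95; Logistics 783,901.38.
After rounding ($5): Fabrication $1,615,505; R&D $2,970,260; Quality Lab $878,965; Maintenance $1,390,115; Receiving $983,805; Logistics $783,900. Sum = $8,622,550.
No rounding difference to absorb.

Fabrication: $1,615,505; R&D: $2,970,260; Quality Lab: $878,965; Maintenance: $1,390,115; Receiving: $983,805; Logistics: $783,900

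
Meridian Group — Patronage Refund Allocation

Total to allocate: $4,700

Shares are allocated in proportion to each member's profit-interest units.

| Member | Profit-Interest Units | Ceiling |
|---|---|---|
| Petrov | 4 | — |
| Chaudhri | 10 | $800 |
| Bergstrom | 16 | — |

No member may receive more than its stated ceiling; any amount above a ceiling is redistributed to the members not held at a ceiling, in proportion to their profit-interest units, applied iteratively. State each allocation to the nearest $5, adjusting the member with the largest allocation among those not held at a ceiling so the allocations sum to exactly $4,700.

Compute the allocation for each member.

Petrov: $780; Chaudhri: $800; Bergstrom: $3,120

Profit-interest units total: 30.
Unconstrained shares: Petrov 626.67; Chaudhri 1,566.67; Bergstrom 2,506.67.
Capped: Chaudhri ($800); remaining pool $3,900 reallocated over remaining profit-interest units 20.
Remaining shares: Petrov 780.00 → $780; Bergstrom 3,120.00 → $3,120.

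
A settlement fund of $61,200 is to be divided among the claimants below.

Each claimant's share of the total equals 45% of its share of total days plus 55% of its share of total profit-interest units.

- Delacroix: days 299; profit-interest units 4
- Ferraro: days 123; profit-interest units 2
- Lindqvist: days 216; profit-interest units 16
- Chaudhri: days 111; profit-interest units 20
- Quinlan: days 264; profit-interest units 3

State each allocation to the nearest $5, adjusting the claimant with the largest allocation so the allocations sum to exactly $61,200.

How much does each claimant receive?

Delacroix: $11,120 · Ferraro: $4,840 · Lindqvist: $17,840 · Chaudhri: $17,980 · Quinlan: $9,420

Totals — days 1,013, profit-interest units 45.
Combined weights (45% days + 55% profit-interest units): Delacroix 0.1817; Ferraro 0.0791; Lindqvist 0.2915; Chaudhri 0.2938; Quinlan 0.1539.
Pro-rata amounts: Delacroix 11,120.79; Ferraro 4,839.95; Lindqvist 17,840.30; Chaudhri 17,977.71; Quinlan 9,421.26.
At nearest $5: Delacroix $11,120; Ferraro $4,840; Lindqvist $17,840; Chaudhri $17,980; Quinlan $9,420. Sum = $61,200.
No rounding difference to absorb.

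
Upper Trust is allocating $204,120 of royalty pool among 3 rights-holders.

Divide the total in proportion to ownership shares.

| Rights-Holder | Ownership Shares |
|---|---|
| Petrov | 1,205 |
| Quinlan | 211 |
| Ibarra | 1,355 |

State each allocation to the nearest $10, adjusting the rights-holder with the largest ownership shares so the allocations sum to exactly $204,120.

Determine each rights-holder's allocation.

Combined ownership shares = 2,771.
Pro-rata amounts: Petrov 1,205/2,771 × $204,120 = 88,763.84; Quinlan 211/2,771 × $204,120 = 15,542.88; Ibarra 1,355/2,771 × $204,120 = 99,813.28.
After rounding ($10): Petrov $88,760; Quinlan $15,540; Ibarra $99,810. Sum = $204,110.
Difference $204,120 − $204,110 = +$10 applied to largest ownership shares (Ibarra): Ibarra becomes $99,820.

Petrov: $88,760 | Quinlan: $15,540 | Ibarra: $99,820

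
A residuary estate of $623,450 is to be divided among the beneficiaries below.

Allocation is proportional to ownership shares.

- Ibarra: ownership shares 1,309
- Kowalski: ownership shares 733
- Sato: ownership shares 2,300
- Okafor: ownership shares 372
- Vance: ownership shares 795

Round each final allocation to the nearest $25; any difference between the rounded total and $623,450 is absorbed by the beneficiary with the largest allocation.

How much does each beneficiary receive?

Ibarra: $148,150; Kowalski: $82,950; Sato: $260,275; Okafor: $42,100; Vance: $89,975

Sum of ownership shares: 5,509.
Unrounded shares: Ibarra 1,309/5,509 × $623,450 = 148,138.69; Kowalski 733/5,509 × $623,450 = 82,953.14; Sato 2,300/5,509 × $623,450 = 260,289.53; Okafor 372/5,509 × $623,450 = 42,099.00; Vance 795/5,509 × $623,450 = 89,969.64.
After rounding ($25): Ibarra $148,150; Kowalski $82,950; Sato $260,300; Okafor $42,100; Vance $89,975. Sum = $623,475.
Difference $623,450 − $623,475 = −$25 applied to largest allocation (Sato): Sato becomes $260,275.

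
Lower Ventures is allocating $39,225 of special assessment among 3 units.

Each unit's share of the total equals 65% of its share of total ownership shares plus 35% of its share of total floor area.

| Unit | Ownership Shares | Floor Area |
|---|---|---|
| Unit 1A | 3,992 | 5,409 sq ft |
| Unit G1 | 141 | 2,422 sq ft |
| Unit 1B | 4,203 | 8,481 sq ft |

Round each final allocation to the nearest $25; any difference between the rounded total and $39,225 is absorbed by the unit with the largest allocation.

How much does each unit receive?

Unit 1A: $16,750 · Unit G1: $2,475 · Unit 1B: $20,000

Totals — ownership shares 8,336, floor area 16,312.
Combined weights (65% ownership shares + 35% floor area): Unit 1A 0.4273; Unit G1 0.0630; Unit 1B 0.5097.
Raw shares: Unit 1A 16,762.22; Unit G1 2,469.70; Unit 1B 19,993.08.
After rounding ($25): Unit 1A $16,750; Unit G1 $2,475; Unit 1B $20,000. Sum = $39,225.
Sum already equals the total — no adjustment.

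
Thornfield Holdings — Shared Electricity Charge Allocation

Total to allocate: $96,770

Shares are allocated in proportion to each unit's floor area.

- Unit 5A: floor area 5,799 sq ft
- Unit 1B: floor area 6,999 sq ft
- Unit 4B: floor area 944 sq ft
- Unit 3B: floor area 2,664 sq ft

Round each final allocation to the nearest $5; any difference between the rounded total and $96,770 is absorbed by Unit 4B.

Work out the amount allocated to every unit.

Unit 5A: $34,205 | Unit 1B: $41,285 | Unit 4B: $5,565 | Unit 3B: $15,715

Sum of floor area: 16,406.
Raw shares: Unit 5A 5,799/16,406 × $96,770 = 34,205.12; Unit 1B 6,999/16,406 × $96,770 = 41,283.26; Unit 4B 944/16,406 × $96,770 = 5,568.14; Unit 3B 2,664/16,406 × $96,770 = 15,713.48.
Rounded to nearest $5: Unit 5A $34,205; Unit 1B $41,285; Unit 4B $5,570; Unit 3B $15,715. Sum = $96,775.
Difference $96,770 − $96,775 = −$5 applied to Unit 4B: Unit 4B becomes $5,565.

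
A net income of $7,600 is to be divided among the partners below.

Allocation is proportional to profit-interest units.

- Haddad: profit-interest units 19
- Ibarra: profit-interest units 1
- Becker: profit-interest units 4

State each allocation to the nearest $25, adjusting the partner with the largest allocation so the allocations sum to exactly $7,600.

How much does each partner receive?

Haddad: $6,000 · Ibarra: $325 · Becker: $1,275

Profit-interest units total: 24.
Proportional shares: Haddad 19/24 × $7,600 = 6,016.67; Ibarra 1/24 × $7,600 = 316.67; Becker 4/24 × $7,600 = 1,266.67.
At nearest $25: Haddad $6,025; Ibarra $325; Becker $1,275. Sum = $7,625.
Difference $7,600 − $7,625 = −$25 applied to largest allocation (Haddad): Haddad becomes $6,000.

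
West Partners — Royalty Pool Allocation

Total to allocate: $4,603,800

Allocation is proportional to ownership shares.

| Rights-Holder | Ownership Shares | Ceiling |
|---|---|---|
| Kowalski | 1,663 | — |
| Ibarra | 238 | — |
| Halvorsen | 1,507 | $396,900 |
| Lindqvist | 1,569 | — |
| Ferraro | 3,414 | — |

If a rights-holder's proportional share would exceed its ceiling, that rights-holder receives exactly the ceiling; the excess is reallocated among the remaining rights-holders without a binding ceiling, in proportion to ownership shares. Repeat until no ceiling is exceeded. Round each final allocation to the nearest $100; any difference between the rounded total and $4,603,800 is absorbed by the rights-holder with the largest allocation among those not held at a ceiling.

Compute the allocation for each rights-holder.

Total ownership shares = 8,391.
Pro-rata shares before constraints: Kowalski 912,420.38; Ibarra 130,580.91; Halvorsen 826,829.53; Lindqvist 860,846.41; Ferraro 1,873,122.77.
Cap binds for Halvorsen ($396,900); remaining pool $4,206,900 reallocated over remaining ownership shares 6,884.
Remaining shares: Kowalski 1,016,280.46 → $1,016,300; Ibarra 145,444.83 → $145,400; Lindqvist 958,835.87 → $958,800; Ferraro 2,086,338.84 → $2,086,300.
Rounding difference +$100 applied to Ferraro → $2,086,400.

Kowalski: $1,016,300; Ibarra: $145,400; Halvorsen: $396,900; Lindqvist: $958,800; Ferraro: $2,086,400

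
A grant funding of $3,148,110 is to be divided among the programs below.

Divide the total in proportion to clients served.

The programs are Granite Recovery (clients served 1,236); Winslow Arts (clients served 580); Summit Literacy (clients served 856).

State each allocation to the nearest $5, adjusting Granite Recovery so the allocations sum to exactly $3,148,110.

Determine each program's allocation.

Granite Recovery: $1,456,240 · Winslow Arts: $683,345 · Summit Literacy: $1,008,525

Combined clients served = 2,672.
Unrounded shares: Granite Recovery 1,236/2,672 × $3,148,110 = 1,456,236.51; Winslow Arts 580/2,672 × $3,148,110 = 683,347.23; Summit Literacy 856/2,672 × $3,148,110 = 1,008,526.26.
Rounded to nearest $5: Granite Recovery $1,456,235; Winslow Arts $683,345; Summit Literacy $1,008,525. Sum = $3,148,105.
Difference $3,148,110 − $3,148,105 = +$5 applied to Granite Recovery: Granite Recovery becomes $1,456,240.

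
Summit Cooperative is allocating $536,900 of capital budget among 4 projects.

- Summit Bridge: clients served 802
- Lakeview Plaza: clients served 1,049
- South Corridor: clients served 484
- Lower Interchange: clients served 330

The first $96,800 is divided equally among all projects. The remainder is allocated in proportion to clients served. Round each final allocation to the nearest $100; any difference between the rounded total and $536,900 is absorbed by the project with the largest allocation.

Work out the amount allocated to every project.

$96,800 shared equally gives $24,200 per project.
Remainder $440,100 by clients served (total 2,665): Summit Bridge 132,442.85 → $132,400; Lakeview Plaza 173,232.61 → $173,200; South Corridor 79,928.11 → $79,900; Lower Interchange 54,496.44 → $54,500.
Rounding difference +$100 on remainder applied to Lakeview Plaza.
Totals: Summit Bridge $24,200 + $132,400 = $156,600; Lakeview Plaza $24,200 + $173,300 = $197,500; South Corridor $24,200 + $79,900 = $104,100; Lower Interchange $24,200 + $54,500 = $78,700.

Summit Bridge: $156,600; Lakeview Plaza: $197,500; South Corridor: $104,100; Lower Interchange: $78,700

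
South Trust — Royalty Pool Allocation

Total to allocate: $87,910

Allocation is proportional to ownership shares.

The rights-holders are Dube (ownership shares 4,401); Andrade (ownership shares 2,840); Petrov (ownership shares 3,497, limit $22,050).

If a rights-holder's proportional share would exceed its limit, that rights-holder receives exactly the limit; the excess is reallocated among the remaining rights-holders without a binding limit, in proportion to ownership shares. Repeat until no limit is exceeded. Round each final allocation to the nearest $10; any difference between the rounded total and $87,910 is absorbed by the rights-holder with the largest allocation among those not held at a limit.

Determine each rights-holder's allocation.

Ownership shares total: 10,738.
Proportional shares (ignoring caps): Dube 36,030.16; Andrade 23,250.55; Petrov 28,629.29.
Capped: Petrov ($22,050); residual $65,860 reallocated over remaining ownership shares 7,241.
Shares after redistribution: Dube 40,028.98 → $40,030; Andrade 25,831.02 → $25,830.

Dube: $40,030 · Andrade: $25,830 · Petrov: $22,050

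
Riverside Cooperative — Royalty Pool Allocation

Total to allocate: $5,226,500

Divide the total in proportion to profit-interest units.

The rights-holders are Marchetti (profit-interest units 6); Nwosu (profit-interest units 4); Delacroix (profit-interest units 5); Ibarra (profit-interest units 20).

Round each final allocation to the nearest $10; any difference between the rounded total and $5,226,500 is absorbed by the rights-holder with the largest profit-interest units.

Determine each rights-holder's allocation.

Total profit-interest units = 35.
Pro-rata amounts: Marchetti 6/35 × $5,226,500 = 895,971.43; Nwosu 4/35 × $5,226,500 = 597,314.29; Delacroix 5/35 × $5,226,500 = 746,642.86; Ibarra 20/35 × $5,226,500 = 2,986,571.43.
After rounding ($10): Marchetti $895,970; Nwosu $597,310; Delacroix $746,640; Ibarra $2,986,570. Sum = $5,226,490.
Difference $5,226,500 − $5,226,490 = +$10 applied to largest profit-interest units (Ibarra): Ibarra becomes $2,986,580.

Marchetti: $895,970 | Nwosu: $597,310 | Delacroix: $746,640 | Ibarra: $2,986,580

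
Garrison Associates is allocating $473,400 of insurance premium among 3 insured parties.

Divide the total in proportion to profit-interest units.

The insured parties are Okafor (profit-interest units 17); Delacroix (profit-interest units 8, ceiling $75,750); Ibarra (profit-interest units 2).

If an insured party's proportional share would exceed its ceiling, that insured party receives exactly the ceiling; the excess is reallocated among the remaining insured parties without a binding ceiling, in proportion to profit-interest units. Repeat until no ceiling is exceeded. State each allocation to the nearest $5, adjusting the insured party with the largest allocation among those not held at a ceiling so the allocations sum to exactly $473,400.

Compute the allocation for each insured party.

Profit-interest units total: 27.
Pro-rata shares before constraints: Okafor 298,066.67; Delacroix 140,266.67; Ibarra 35,066.67.
Held at cap: Delacroix ($75,750); remaining pool $397,650 reallocated over remaining profit-interest units 19.
Shares after redistribution: Okafor 355,792.11 → $355,790; Ibarra 41,857.89 → $41,860.

Okafor: $355,790; Delacroix: $75,750; Ibarra: $41,860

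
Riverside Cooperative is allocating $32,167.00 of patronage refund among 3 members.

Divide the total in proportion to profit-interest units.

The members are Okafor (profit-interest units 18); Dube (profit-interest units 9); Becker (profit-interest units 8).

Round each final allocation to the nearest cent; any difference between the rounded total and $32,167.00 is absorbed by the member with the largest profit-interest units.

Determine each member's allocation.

Profit-interest units total: 18 + 9 + 8 = 35.
Raw shares: Okafor 16,543.0286; Dube 8,271.5143; Becker 7,352.4571.
Rounded to nearest cent: Okafor $16,543.03; Dube $8,271.51; Becker $7,352.46. Sum = $32,167.00.
Rounded total matches; no reconciliation needed.

Okafor: $16,543.03; Dube: $8,271.51; Becker: $7,352.46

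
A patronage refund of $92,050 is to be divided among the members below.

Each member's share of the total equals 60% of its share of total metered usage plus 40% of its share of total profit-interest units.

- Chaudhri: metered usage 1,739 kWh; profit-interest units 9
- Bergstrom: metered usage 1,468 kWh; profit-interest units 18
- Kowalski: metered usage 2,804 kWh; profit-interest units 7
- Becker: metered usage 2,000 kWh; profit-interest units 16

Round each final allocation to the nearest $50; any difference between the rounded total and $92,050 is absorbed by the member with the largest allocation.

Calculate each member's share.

Metered usage total 8,011; profit-interest units total 50.
Combined weights (60% metered usage + 40% profit-interest units): Chaudhri 0.2022; Bergstrom 0.2539; Kowalski 0.2660; Becker 0.2778.
Unrounded shares: Chaudhri 18,616.74; Bergstrom 23,375.99; Kowalski 24,486.33; Becker 25,570.94.
At nearest $50: Chaudhri $18,600; Bergstrom $23,400; Kowalski $24,500; Becker $25,550. Sum = $92,050.
Sum already equals the total — no adjustment.

Chaudhri: $18,600 | Bergstrom: $23,400 | Kowalski: $24,500 | Becker: $25,550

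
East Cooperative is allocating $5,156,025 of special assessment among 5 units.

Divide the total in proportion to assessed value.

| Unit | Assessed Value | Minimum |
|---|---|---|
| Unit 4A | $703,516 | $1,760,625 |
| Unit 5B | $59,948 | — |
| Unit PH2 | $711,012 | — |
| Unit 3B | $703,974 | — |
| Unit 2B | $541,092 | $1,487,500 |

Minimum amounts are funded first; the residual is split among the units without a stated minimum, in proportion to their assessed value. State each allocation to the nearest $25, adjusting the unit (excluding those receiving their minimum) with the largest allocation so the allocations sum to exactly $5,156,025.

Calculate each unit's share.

Guaranteed amounts: Unit 4A $1,760,625; Unit 2B $1,487,500. Balance $1,907,900.
Balance split over remaining assessed value 1,474,934: Unit 5B 77,545.70 → $77,550; Unit PH2 919,729.15 → $919,725; Unit 3B 910,625.15 → $910,625.

Unit 4A: $1,760,625 | Unit 5B: $77,550 | Unit PH2: $919,725 | Unit 3B: $910,625 | Unit 2B: $1,487,500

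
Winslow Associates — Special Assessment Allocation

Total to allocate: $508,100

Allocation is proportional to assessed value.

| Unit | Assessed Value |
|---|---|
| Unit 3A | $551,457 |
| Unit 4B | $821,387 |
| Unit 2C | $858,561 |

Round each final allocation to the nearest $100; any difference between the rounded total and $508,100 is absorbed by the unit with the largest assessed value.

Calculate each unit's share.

Assessed value total: 551,457 + 821,387 + 858,561 = 2,231,405.
Proportional shares: Unit 3A 125,569.00; Unit 4B 187,033.16; Unit 2C 195,497.83.
Rounded to nearest $100: Unit 3A $125,600; Unit 4B $187,000; Unit 2C $195,500. Sum = $508,100.
No rounding difference to absorb.

Unit 3A: $125,600 · Unit 4B: $187,000 · Unit 2C: $195,500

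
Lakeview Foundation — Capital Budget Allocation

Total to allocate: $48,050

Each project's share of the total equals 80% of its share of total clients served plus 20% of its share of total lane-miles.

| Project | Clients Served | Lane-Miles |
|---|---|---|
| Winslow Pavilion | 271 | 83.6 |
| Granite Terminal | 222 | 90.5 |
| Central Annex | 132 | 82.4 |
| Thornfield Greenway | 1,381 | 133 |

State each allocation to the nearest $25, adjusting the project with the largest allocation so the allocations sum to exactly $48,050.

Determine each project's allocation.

Winslow Pavilion: $7,250 · Granite Terminal: $6,475 · Central Annex: $4,550 · Thornfield Greenway: $29,775

Clients served total 2,006; lane-miles total 389.5.
Composite weights (80% clients served + 20% lane-miles): Winslow Pavilion 0.1510; Granite Terminal 0.1350; Central Annex 0.0950; Thornfield Greenway 0.6190.
Unrounded shares: Winslow Pavilion 7,255.68; Granite Terminal 6,486.95; Central Annex 4,562.48; Thornfield Greenway 29,744.89.
At nearest $25: Winslow Pavilion $7,250; Granite Terminal $6,475; Central Annex $4,550; Thornfield Greenway $29,750. Sum = $48,025.
Difference $48,050 − $48,025 = +$25 applied to largest allocation (Thornfield Greenway): Thornfield Greenway becomes $29,775.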